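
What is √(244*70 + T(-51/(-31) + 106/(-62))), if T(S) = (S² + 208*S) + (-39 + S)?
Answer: √16363447/31 ≈ 130.49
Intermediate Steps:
T(S) = -39 + S² + 209*S
√(244*70 + T(-51/(-31) + 106/(-62))) = √(244*70 + (-39 + (-51/(-31) + 106/(-62))² + 209*(-51/(-31) + 106/(-62)))) = √(17080 + (-39 + (-51*(-1/31) + 106*(-1/62))² + 209*(-51*(-1/31) + 106*(-1/62)))) = √(17080 + (-39 + (51/31 - 53/31)² + 209*(51/31 - 53/31))) = √(17080 + (-39 + (-2/31)² + 209*(-2/31))) = √(17080 + (-39 + 4/961 - 418/31)) = √(17080 - 50433/961) = √(16363447/961) = √16363447/31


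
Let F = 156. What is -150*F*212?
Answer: -4960800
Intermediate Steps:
-150*F*212 = -150*156*212 = -23400*212 = -4960800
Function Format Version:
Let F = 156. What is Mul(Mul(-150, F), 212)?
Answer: -4960800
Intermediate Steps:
Mul(Mul(-150, F), 212) = Mul(Mul(-150, 156), 212) = Mul(-23400, 212) = -4960800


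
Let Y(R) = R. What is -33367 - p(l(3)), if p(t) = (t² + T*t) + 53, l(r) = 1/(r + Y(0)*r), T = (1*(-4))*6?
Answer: -300709/9 ≈ -33412.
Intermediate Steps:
T = -24 (T = -4*6 = -24)
l(r) = 1/r (l(r) = 1/(r + 0*r) = 1/(r + 0) = 1/r)
p(t) = 53 + t² - 24*t (p(t) = (t² - 24*t) + 53 = 53 + t² - 24*t)
-33367 - p(l(3)) = -33367 - (53 + (1/3)² - 24/3) = -33367 - (53 + (⅓)² - 24*⅓) = -33367 - (53 + ⅑ - 8) = -33367 - 1*406/9 = -33367 - 406/9 = -300709/9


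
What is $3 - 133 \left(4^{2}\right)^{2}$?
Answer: $-34045$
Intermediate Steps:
$3 - 133 \left(4^{2}\right)^{2} = 3 - 133 \cdot 16^{2} = 3 - 34048 = -34045$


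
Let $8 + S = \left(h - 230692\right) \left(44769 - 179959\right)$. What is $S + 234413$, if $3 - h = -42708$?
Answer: $25413385795$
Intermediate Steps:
$h = 42711$ ($h = 3 - -42708 = 3 + 42708 = 42711$)
$S = 25413151382$ ($S = -8 + \left(42711 - 230692\right) \left(44769 - 179959\right) = -8 - -25413151390 = -8 + 25413151390 = 25413151382$)
$S + 234413 = 25413151382 + 234413 = 25413385795$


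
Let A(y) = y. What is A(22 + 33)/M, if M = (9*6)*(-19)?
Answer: -55/1026 ≈ -0.053606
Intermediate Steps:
M = -1026 (M = 54*(-19) = -1026)
A(22 + 33)/M = (22 + 33)/(-1026) = 55*(-1/1026) = -55/1026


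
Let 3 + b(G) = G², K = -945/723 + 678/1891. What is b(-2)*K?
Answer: -432267/455731 ≈ -0.94851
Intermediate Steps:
K = -432267/455731 (K = -945*1/723 + 678*(1/1891) = -315/241 + 678/1891 = -432267/455731 ≈ -0.94851)
b(G) = -3 + G²
b(-2)*K = (-3 + (-2)²)*(-432267/455731) = (-3 + 4)*(-432267/455731) = 1*(-432267/455731) = -432267/455731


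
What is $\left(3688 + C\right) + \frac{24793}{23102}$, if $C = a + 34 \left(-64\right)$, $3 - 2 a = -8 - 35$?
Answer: $\frac{35486363}{23102} \approx 1536.1$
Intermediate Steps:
$a = 23$ ($a = \frac{3}{2} - \frac{-8 - 35}{2} = \frac{3}{2} - - \frac{43}{2} = \frac{3}{2} + \frac{43}{2} = 23$)
$C = -2153$ ($C = 23 + 34 \left(-64\right) = 23 - 2176 = -2153$)
$\left(3688 + C\right) + \frac{24793}{23102} = \left(3688 - 2153\right) + \frac{24793}{23102} = 1535 + 24793 \cdot \frac{1}{23102} = 1535 + \frac{24793}{23102} = \frac{35486363}{23102}$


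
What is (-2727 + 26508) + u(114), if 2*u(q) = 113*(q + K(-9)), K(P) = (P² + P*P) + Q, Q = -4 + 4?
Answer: 39375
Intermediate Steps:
Q = 0
K(P) = 2*P² (K(P) = (P² + P*P) + 0 = (P² + P²) + 0 = 2*P² + 0 = 2*P²)
u(q) = 9153 + 113*q/2 (u(q) = (113*(q + 2*(-9)²))/2 = (113*(q + 2*81))/2 = (113*(q + 162))/2 = (113*(162 + q))/2 = (18306 + 113*q)/2 = 9153 + 113*q/2)
(-2727 + 26508) + u(114) = (-2727 + 26508) + (9153 + (113/2)*114) = 23781 + (9153 + 6441) = 23781 + 15594 = 39375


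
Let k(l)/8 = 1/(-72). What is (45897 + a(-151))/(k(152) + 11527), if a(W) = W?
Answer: 205857/51871 ≈ 3.9686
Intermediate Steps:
k(l) = -⅑ (k(l) = 8/(-72) = 8*(-1/72) = -⅑)
(45897 + a(-151))/(k(152) + 11527) = (45897 - 151)/(-⅑ + 11527) = 45746/(103742/9) = 45746*(9/103742) = 205857/51871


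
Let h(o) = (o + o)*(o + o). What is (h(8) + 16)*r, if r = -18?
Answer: -4896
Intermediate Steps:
h(o) = 4*o² (h(o) = (2*o)*(2*o) = 4*o²)
(h(8) + 16)*r = (4*8² + 16)*(-18) = (4*64 + 16)*(-18) = (256 + 16)*(-18) = 272*(-18) = -4896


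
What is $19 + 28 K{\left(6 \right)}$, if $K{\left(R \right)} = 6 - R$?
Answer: $19$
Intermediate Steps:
$19 + 28 K{\left(6 \right)} = 19 + 28 \left(6 - 6\right) = 19 + 28 \cdot 0 = 19 + 0 = 19$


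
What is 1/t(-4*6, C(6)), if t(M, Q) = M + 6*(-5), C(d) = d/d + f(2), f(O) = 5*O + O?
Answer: -1/54 ≈ -0.018519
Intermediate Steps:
f(O) = 6*O
C(d) = 13 (C(d) = d/d + 6*2 = 1 + 12 = 13)
t(M, Q) = -30 + M (t(M, Q) = M - 30 = -30 + M)
1/t(-4*6, C(6)) = 1/(-30 - 4*6) = 1/(-30 - 24) = 1/(-54) = -1/54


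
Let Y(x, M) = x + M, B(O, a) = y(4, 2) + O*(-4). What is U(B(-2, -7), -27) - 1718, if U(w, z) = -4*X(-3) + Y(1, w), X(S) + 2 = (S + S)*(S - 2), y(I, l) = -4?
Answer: -1825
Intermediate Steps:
B(O, a) = -4 - 4*O (B(O, a) = -4 + O*(-4) = -4 - 4*O)
X(S) = -2 + 2*S*(-2 + S) (X(S) = -2 + (S + S)*(S - 2) = -2 + (2*S)*(-2 + S) = -2 + 2*S*(-2 + S))
Y(x, M) = M + x
U(w, z) = -111 + w (U(w, z) = -4*(-2 - 4*(-3) + 2*(-3)²) + (w + 1) = -4*(-2 + 12 + 2*9) + (1 + w) = -4*(-2 + 12 + 18) + (1 + w) = -4*28 + (1 + w) = -112 + (1 + w) = -111 + w)
U(B(-2, -7), -27) - 1718 = (-111 + (-4 - 4*(-2))) - 1718 = (-111 + (-4 + 8)) - 1718 = (-111 + 4) - 1718 = -107 - 1718 = -1825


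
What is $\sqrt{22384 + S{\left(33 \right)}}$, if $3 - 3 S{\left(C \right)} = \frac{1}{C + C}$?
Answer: $\frac{\sqrt{97509038}}{66} \approx 149.62$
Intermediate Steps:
$S{\left(C \right)} = 1 - \frac{1}{6 C}$ ($S{\left(C \right)} = 1 - \frac{1}{3 \left(C + C\right)} = 1 - \frac{1}{3 \cdot 2 C} = 1 - \frac{\frac{1}{2} \frac{1}{C}}{3} = 1 - \frac{1}{6 C}$)
$\sqrt{22384 + S{\left(33 \right)}} = \sqrt{22384 + \frac{- \frac{1}{6} + 33}{33}} = \sqrt{22384 + \frac{1}{33} \cdot \frac{197}{6}} = \sqrt{22384 + \frac{197}{198}} = \sqrt{\frac{4432229}{198}} = \frac{\sqrt{97509038}}{66}$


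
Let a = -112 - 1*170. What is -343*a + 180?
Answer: 96906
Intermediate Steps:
a = -282 (a = -112 - 170 = -282)
-343*a + 180 = -343*(-282) + 180 = 96726 + 180 = 96906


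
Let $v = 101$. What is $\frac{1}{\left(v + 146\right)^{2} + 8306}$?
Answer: $\frac{1}{69315} \approx 1.4427 \cdot 10^{-5}$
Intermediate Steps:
$\frac{1}{\left(v + 146\right)^{2} + 8306} = \frac{1}{\left(101 + 146\right)^{2} + 8306} = \frac{1}{247^{2} + 8306} = \frac{1}{61009 + 8306} = \frac{1}{69315}$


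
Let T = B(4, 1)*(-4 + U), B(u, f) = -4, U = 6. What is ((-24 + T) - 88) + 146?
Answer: 26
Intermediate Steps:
T = -8 (T = -4*(-4 + 6) = -4*2 = -8)
((-24 + T) - 88) + 146 = ((-24 - 8) - 88) + 146 = (-32 - 88) + 146 = -120 + 146 = 26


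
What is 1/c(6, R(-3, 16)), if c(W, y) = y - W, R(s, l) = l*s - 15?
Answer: -1/69 ≈ -0.014493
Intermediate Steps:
R(s, l) = -15 + l*s
1/c(6, R(-3, 16)) = 1/((-15 + 16*(-3)) - 1*6) = 1/((-15 - 48) - 6) = 1/(-63 - 6) = 1/(-69) = -1/69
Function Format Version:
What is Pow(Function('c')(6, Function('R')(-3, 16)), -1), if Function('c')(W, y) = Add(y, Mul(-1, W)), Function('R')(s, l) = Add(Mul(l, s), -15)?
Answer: Rational(-1, 69) ≈ -0.014493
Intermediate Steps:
Function('R')(s, l) = Add(-15, Mul(l, s))
Pow(Function('c')(6, Function('R')(-3, 16)), -1) = Pow(Add(Add(-15, Mul(16, -3)), Mul(-1, 6)), -1) = Pow(Add(Add(-15, -48), -6), -1) = Pow(Add(-63, -6), -1) = Pow(-69, -1) = Rational(-1, 69)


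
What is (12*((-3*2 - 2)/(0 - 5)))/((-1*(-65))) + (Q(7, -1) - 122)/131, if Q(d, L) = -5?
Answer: -28699/42575 ≈ -0.67408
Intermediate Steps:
(12*((-3*2 - 2)/(0 - 5)))/((-1*(-65))) + (Q(7, -1) - 122)/131 = (12*((-3*2 - 2)/(0 - 5)))/((-1*(-65))) + (-5 - 122)/131 = (12*((-6 - 2)/(-5)))/65 - 127*1/131 = (12*(-8*(-⅕)))*(1/65) - 127/131 = (12*(8/5))*(1/65) - 127/131 = (96/5)*(1/65) - 127/131 = 96/325 - 127/131 = -28699/42575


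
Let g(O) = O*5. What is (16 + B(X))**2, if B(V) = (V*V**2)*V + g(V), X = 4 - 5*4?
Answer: 4286582784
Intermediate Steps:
g(O) = 5*O
X = -16 (X = 4 - 20 = -16)
B(V) = V**4 + 5*V (B(V) = (V*V**2)*V + 5*V = V**3*V + 5*V = V**4 + 5*V)
(16 + B(X))**2 = (16 - 16*(5 + (-16)**3))**2 = (16 - 16*(5 - 4096))**2 = (16 - 16*(-4091))**2 = (16 + 65456)**2 = 65472**2 = 4286582784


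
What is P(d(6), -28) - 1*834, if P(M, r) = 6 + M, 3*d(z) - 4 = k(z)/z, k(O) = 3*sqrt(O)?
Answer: -2480/3 + sqrt(6)/6 ≈ -826.26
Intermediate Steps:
d(z) = 4/3 + 1/sqrt(z) (d(z) = 4/3 + ((3*sqrt(z))/z)/3 = 4/3 + (3/sqrt(z))/3 = 4/3 + 1/sqrt(z))
P(d(6), -28) - 1*834 = (6 + (4/3 + 1/sqrt(6))) - 1*834 = (6 + (4/3 + sqrt(6)/6)) - 834 = (22/3 + sqrt(6)/6) - 834 = -2480/3 + sqrt(6)/6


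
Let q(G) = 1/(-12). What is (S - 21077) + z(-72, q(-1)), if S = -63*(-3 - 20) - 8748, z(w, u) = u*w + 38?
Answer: -28332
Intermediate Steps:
q(G) = -1/12
z(w, u) = 38 + u*w
S = -7299 (S = -63*(-23) - 8748 = 1449 - 8748 = -7299)
(S - 21077) + z(-72, q(-1)) = (-7299 - 21077) + (38 - 1/12*(-72)) = -28376 + (38 + 6) = -28376 + 44 = -28332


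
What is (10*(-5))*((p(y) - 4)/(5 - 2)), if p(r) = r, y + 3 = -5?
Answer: 200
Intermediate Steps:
y = -8 (y = -3 - 5 = -8)
(10*(-5))*((p(y) - 4)/(5 - 2)) = (10*(-5))*((-8 - 4)/(5 - 2)) = -(-600)/3 = -50*(-4) = 200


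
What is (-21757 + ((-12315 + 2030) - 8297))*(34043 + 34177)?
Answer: -2751926580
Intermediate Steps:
(-21757 + ((-12315 + 2030) - 8297))*(34043 + 34177) = (-21757 + (-10285 - 8297))*68220 = (-21757 - 18582)*68220 = -40339*68220 = -2751926580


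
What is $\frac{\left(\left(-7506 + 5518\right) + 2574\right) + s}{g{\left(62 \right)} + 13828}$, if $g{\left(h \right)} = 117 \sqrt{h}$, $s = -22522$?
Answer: $- \frac{151665504}{95182433} + \frac{1283256 \sqrt{62}}{95182433} \approx -1.4873$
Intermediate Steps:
$\frac{\left(\left(-7506 + 5518\right) + 2574\right) + s}{g{\left(62 \right)} + 13828} = \frac{\left(\left(-7506 + 5518\right) + 2574\right) - 22522}{117 \sqrt{62} + 13828} = \frac{\left(-1988 + 2574\right) - 22522}{13828 + 117 \sqrt{62}} = \frac{586 - 22522}{13828 + 117 \sqrt{62}} = - \frac{21936}{13828 + 117 \sqrt{62}}$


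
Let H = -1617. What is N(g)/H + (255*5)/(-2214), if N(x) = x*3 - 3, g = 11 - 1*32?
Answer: -19349/36162 ≈ -0.53506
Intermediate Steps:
g = -21 (g = 11 - 32 = -21)
N(x) = -3 + 3*x (N(x) = 3*x - 3 = -3 + 3*x)
N(g)/H + (255*5)/(-2214) = (-3 + 3*(-21))/(-1617) + (255*5)/(-2214) = (-3 - 63)*(-1/1617) + 1275*(-1/2214) = -66*(-1/1617) - 425/738 = 2/49 - 425/738 = -19349/36162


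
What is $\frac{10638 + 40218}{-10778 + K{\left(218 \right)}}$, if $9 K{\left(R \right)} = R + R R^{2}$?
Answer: $\frac{4401}{98687} \approx 0.044596$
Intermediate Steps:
$K{\left(R \right)} = \frac{R}{9} + \frac{R^{3}}{9}$ ($K{\left(R \right)} = \frac{R + R R^{2}}{9} = \frac{R + R^{3}}{9} = \frac{R}{9} + \frac{R^{3}}{9}$)
$\frac{10638 + 40218}{-10778 + K{\left(218 \right)}} = \frac{10638 + 40218}{-10778 + \frac{1}{9} \cdot 218 \left(1 + 218^{2}\right)} = \frac{50856}{-10778 + \frac{1}{9} \cdot 218 \left(1 + 47524\right)} = \frac{50856}{-10778 + \frac{1}{9} \cdot 218 \cdot 47525} = \frac{50856}{-10778 + \frac{10360450}{9}} = \frac{50856}{\frac{10263448}{9}} = 50856 \cdot \frac{9}{10263448} = \frac{4401}{98687}$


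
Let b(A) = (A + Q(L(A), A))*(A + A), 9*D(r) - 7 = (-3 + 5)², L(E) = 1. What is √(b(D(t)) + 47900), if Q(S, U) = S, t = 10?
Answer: 2*√970085/9 ≈ 218.87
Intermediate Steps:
D(r) = 11/9 (D(r) = 7/9 + (-3 + 5)²/9 = 7/9 + (⅑)*2² = 7/9 + (⅑)*4 = 7/9 + 4/9 = 11/9)
b(A) = 2*A*(1 + A) (b(A) = (A + 1)*(A + A) = (1 + A)*(2*A) = 2*A*(1 + A))
√(b(D(t)) + 47900) = √(2*(11/9)*(1 + 11/9) + 47900) = √(2*(11/9)*(20/9) + 47900) = √(440/81 + 47900) = √(3880340/81) = 2*√970085/9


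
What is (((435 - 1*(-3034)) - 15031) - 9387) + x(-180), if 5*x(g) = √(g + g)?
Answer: -20949 + 6*I*√10/5 ≈ -20949.0 + 3.7947*I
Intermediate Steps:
x(g) = √2*√g/5 (x(g) = √(g + g)/5 = √(2*g)/5 = (√2*√g)/5 = √2*√g/5)
(((435 - 1*(-3034)) - 15031) - 9387) + x(-180) = (((435 - 1*(-3034)) - 15031) - 9387) + √2*√(-180)/5 = (((435 + 3034) - 15031) - 9387) + √2*(6*I*√5)/5 = ((3469 - 15031) - 9387) + 6*I*√10/5 = (-11562 - 9387) + 6*I*√10/5 = -20949 + 6*I*√10/5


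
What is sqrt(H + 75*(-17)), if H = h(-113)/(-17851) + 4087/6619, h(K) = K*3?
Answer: I*sqrt(17791116411106670093)/118155769 ≈ 35.698*I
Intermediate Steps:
h(K) = 3*K
H = 75200878/118155769 (H = (3*(-113))/(-17851) + 4087/6619 = -339*(-1/17851) + 4087*(1/6619) = 339/17851 + 4087/6619 = 75200878/118155769 ≈ 0.63646)
sqrt(H + 75*(-17)) = sqrt(75200878/118155769 + 75*(-17)) = sqrt(75200878/118155769 - 1275) = sqrt(-150573404597/118155769) = I*sqrt(17791116411106670093)/118155769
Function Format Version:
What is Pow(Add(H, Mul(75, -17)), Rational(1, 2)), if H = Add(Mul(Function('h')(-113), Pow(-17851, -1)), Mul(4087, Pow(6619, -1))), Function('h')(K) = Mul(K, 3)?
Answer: Mul(Rational(1, 118155769), I, Pow(17791116411106670093, Rational(1, 2))) ≈ Mul(35.698, I)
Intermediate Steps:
Function('h')(K) = Mul(3, K)
H = Rational(75200878, 118155769) (H = Add(Mul(Mul(3, -113), Pow(-17851, -1)), Mul(4087, Pow(6619, -1))) = Add(Mul(-339, Rational(-1, 17851)), Mul(4087, Rational(1, 6619))) = Add(Rational(339, 17851), Rational(4087, 6619)) = Rational(75200878, 118155769) ≈ 0.63646)
Pow(Add(H, Mul(75, -17)), Rational(1, 2)) = Pow(Add(Rational(75200878, 118155769), Mul(75, -17)), Rational(1, 2)) = Pow(Add(Rational(75200878, 118155769), -1275), Rational(1, 2)) = Pow(Rational(-150573404597, 118155769), Rational(1, 2)) = Mul(Rational(1, 118155769), I, Pow(17791116411106670093, Rational(1, 2)))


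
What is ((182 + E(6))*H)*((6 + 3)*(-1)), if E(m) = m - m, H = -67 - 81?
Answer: 242424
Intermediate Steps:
H = -148
E(m) = 0
((182 + E(6))*H)*((6 + 3)*(-1)) = ((182 + 0)*(-148))*((6 + 3)*(-1)) = (182*(-148))*(9*(-1)) = -26936*(-9) = 242424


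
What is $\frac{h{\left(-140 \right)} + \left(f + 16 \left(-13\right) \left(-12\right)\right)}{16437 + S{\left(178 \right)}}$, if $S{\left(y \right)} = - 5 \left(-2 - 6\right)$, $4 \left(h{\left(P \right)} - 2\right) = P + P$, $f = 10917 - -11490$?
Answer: $\frac{24835}{16477} \approx 1.5073$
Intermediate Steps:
$f = 22407$ ($f = 10917 + 11490 = 22407$)
$h{\left(P \right)} = 2 + \frac{P}{2}$ ($h{\left(P \right)} = 2 + \frac{P + P}{4} = 2 + \frac{2 P}{4} = 2 + \frac{P}{2}$)
$S{\left(y \right)} = 40$ ($S{\left(y \right)} = \left(-5\right) \left(-8\right) = 40$)
$\frac{h{\left(-140 \right)} + \left(f + 16 \left(-13\right) \left(-12\right)\right)}{16437 + S{\left(178 \right)}} = \frac{\left(2 + \frac{1}{2} \left(-140\right)\right) + \left(22407 + 16 \left(-13\right) \left(-12\right)\right)}{16437 + 40} = \frac{\left(2 - 70\right) + \left(22407 - -2496\right)}{16477} = \left(-68 + \left(22407 + 2496\right)\right) \frac{1}{16477} = \left(-68 + 24903\right) \frac{1}{16477} = 24835 \cdot \frac{1}{16477} = \frac{24835}{16477}$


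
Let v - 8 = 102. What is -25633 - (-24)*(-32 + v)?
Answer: -23761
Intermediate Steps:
v = 110 (v = 8 + 102 = 110)
-25633 - (-24)*(-32 + v) = -25633 - (-24)*(-32 + 110) = -25633 - (-24)*78 = -25633 - 1*(-1872) = -25633 + 1872 = -23761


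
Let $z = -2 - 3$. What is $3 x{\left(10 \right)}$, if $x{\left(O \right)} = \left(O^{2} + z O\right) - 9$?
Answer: $123$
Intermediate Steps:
$z = -5$
$x{\left(O \right)} = -9 + O^{2} - 5 O$ ($x{\left(O \right)} = \left(O^{2} - 5 O\right) - 9 = -9 + O^{2} - 5 O$)
$3 x{\left(10 \right)} = 3 \left(-9 + 10^{2} - 50\right) = 3 \left(-9 + 100 - 50\right) = 3 \cdot 41 = 123$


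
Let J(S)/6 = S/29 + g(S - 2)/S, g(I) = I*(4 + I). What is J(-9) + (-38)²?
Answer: 121000/87 ≈ 1390.8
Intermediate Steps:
J(S) = 6*S/29 + 6*(-2 + S)*(2 + S)/S (J(S) = 6*(S/29 + ((S - 2)*(4 + (S - 2)))/S) = 6*(S*(1/29) + ((-2 + S)*(4 + (-2 + S)))/S) = 6*(S/29 + ((-2 + S)*(2 + S))/S) = 6*(S/29 + (-2 + S)*(2 + S)/S) = 6*S/29 + 6*(-2 + S)*(2 + S)/S)
J(-9) + (-38)² = (-24/(-9) + (180/29)*(-9)) + (-38)² = (-24*(-⅑) - 1620/29) + 1444 = (8/3 - 1620/29) + 1444 = -4628/87 + 1444 = 121000/87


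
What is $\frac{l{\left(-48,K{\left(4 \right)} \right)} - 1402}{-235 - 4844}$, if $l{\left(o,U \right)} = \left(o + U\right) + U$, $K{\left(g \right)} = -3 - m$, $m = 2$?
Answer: $\frac{1460}{5079} \approx 0.28746$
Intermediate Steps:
$K{\left(g \right)} = -5$ ($K{\left(g \right)} = -3 - 2 = -5$)
$l{\left(o,U \right)} = o + 2 U$ ($l{\left(o,U \right)} = \left(U + o\right) + U = o + 2 U$)
$\frac{l{\left(-48,K{\left(4 \right)} \right)} - 1402}{-235 - 4844} = \frac{\left(-48 + 2 \left(-5\right)\right) - 1402}{-235 - 4844} = \frac{\left(-48 - 10\right) - 1402}{-5079} = \left(-58 - 1402\right) \left(- \frac{1}{5079}\right) = \left(-1460\right) \left(- \frac{1}{5079}\right) = \frac{1460}{5079}$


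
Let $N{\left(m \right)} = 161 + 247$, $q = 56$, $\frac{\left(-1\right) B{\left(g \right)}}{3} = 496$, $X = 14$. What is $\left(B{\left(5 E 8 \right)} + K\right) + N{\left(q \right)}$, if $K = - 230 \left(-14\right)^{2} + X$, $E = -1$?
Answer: $-46146$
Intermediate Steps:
$B{\left(g \right)} = -1488$ ($B{\left(g \right)} = \left(-3\right) 496 = -1488$)
$N{\left(m \right)} = 408$
$K = -45066$ ($K = - 230 \left(-14\right)^{2} + 14 = \left(-230\right) 196 + 14 = -45080 + 14 = -45066$)
$\left(B{\left(5 E 8 \right)} + K\right) + N{\left(q \right)} = \left(-1488 - 45066\right) + 408 = -46554 + 408 = -46146$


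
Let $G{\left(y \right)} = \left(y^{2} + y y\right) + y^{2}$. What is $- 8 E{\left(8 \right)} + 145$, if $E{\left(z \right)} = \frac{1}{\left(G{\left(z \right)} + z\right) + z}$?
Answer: $\frac{3769}{26} \approx 144.96$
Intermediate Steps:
$G{\left(y \right)} = 3 y^{2}$ ($G{\left(y \right)} = \left(y^{2} + y^{2}\right) + y^{2} = 2 y^{2} + y^{2} = 3 y^{2}$)
$E{\left(z \right)} = \frac{1}{2 z + 3 z^{2}}$ ($E{\left(z \right)} = \frac{1}{\left(3 z^{2} + z\right) + z} = \frac{1}{\left(z + 3 z^{2}\right) + z} = \frac{1}{2 z + 3 z^{2}}$)
$- 8 E{\left(8 \right)} + 145 = - 8 \frac{1}{8 \left(2 + 3 \cdot 8\right)} + 145 = - 8 \frac{1}{8 \left(2 + 24\right)} + 145 = - 8 \frac{1}{8 \cdot 26} + 145 = - 8 \cdot \frac{1}{8} \cdot \frac{1}{26} + 145 = \left(-8\right) \frac{1}{208} + 145 = - \frac{1}{26} + 145 = \frac{3769}{26}$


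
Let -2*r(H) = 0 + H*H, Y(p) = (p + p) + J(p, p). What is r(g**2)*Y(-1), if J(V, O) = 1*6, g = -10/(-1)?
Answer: -20000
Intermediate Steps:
g = 10 (g = -10*(-1) = 10)
J(V, O) = 6
Y(p) = 6 + 2*p (Y(p) = (p + p) + 6 = 2*p + 6 = 6 + 2*p)
r(H) = -H**2/2 (r(H) = -(0 + H*H)/2 = -(0 + H**2)/2 = -H**2/2)
r(g**2)*Y(-1) = (-(10**2)**2/2)*(6 + 2*(-1)) = (-1/2*100**2)*(6 - 2) = -1/2*10000*4 = -5000*4 = -20000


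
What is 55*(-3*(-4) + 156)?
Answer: 9240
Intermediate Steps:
55*(-3*(-4) + 156) = 55*(12 + 156) = 55*168 = 9240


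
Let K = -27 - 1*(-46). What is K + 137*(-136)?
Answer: -18613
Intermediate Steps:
K = 19 (K = -27 + 46 = 19)
K + 137*(-136) = 19 + 137*(-136) = 19 - 18632 = -18613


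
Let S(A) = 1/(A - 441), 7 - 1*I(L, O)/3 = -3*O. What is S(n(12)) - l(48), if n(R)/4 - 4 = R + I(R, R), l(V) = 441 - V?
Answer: -54626/139 ≈ -392.99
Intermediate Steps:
I(L, O) = 21 + 9*O (I(L, O) = 21 - (-9)*O = 21 + 9*O)
n(R) = 100 + 40*R (n(R) = 16 + 4*(R + (21 + 9*R)) = 16 + 4*(21 + 10*R) = 16 + (84 + 40*R) = 100 + 40*R)
S(A) = 1/(-441 + A)
S(n(12)) - l(48) = 1/(-441 + (100 + 40*12)) - (441 - 1*48) = 1/(-441 + (100 + 480)) - (441 - 48) = 1/(-441 + 580) - 1*393 = 1/139 - 393 = -54626/139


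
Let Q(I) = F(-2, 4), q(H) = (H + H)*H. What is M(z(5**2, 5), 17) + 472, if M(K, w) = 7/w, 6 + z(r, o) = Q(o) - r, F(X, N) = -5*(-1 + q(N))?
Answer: 8031/17 ≈ 472.41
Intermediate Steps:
q(H) = 2*H**2 (q(H) = (2*H)*H = 2*H**2)
F(X, N) = 5 - 10*N**2 (F(X, N) = -5*(-1 + 2*N**2) = 5 - 10*N**2)
Q(I) = -155 (Q(I) = 5 - 10*4**2 = 5 - 10*16 = 5 - 160 = -155)
z(r, o) = -161 - r (z(r, o) = -6 + (-155 - r) = -161 - r)
M(z(5**2, 5), 17) + 472 = 7/17 + 472 = 8031/17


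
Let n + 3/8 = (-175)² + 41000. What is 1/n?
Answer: 8/572997 ≈ 1.3962e-5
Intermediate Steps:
n = 572997/8 (n = -3/8 + ((-175)² + 41000) = -3/8 + (30625 + 41000) = -3/8 + 71625 = 572997/8 ≈ 71625.)
1/n = 1/(572997/8) = 8/572997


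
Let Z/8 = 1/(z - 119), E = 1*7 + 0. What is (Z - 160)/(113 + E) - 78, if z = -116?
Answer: -93217/1175 ≈ -79.334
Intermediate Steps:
E = 7 (E = 7 + 0 = 7)
Z = -8/235 (Z = 8/(-116 - 119) = 8/(-235) = 8*(-1/235) = -8/235 ≈ -0.034043)
(Z - 160)/(113 + E) - 78 = (-8/235 - 160)/(113 + 7) - 78 = -37608/235/120 - 78 = -37608/235*1/120 - 78 = -1567/1175 - 78 = -93217/1175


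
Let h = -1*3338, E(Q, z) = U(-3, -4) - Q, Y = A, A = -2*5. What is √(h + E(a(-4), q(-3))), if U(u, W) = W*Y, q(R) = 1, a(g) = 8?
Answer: I*√3306 ≈ 57.498*I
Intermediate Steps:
A = -10
Y = -10
U(u, W) = -10*W (U(u, W) = W*(-10) = -10*W)
E(Q, z) = 40 - Q (E(Q, z) = -10*(-4) - Q = 40 - Q)
h = -3338
√(h + E(a(-4), q(-3))) = √(-3338 + (40 - 1*8)) = √(-3338 + (40 - 8)) = √(-3338 + 32) = √(-3306) = I*√3306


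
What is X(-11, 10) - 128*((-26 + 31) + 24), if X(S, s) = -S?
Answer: -3701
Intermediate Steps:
X(-11, 10) - 128*((-26 + 31) + 24) = -1*(-11) - 128*((-26 + 31) + 24) = 11 - 128*(5 + 24) = 11 - 128*29 = 11 - 3712 = -3701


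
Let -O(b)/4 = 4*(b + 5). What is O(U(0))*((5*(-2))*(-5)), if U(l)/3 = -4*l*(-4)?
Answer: -4000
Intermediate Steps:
U(l) = 48*l (U(l) = 3*(-4*l*(-4)) = 3*(16*l) = 48*l)
O(b) = -80 - 16*b (O(b) = -16*(b + 5) = -16*(5 + b) = -4*(20 + 4*b) = -80 - 16*b)
O(U(0))*((5*(-2))*(-5)) = (-80 - 768*0)*((5*(-2))*(-5)) = (-80 - 16*0)*(-10*(-5)) = (-80 + 0)*50 = -80*50 = -4000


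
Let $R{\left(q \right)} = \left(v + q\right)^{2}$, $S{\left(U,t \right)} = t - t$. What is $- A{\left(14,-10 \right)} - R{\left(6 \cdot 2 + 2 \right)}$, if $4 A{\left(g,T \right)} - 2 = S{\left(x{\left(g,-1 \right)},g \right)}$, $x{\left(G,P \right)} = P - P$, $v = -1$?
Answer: $- \frac{339}{2} \approx -169.5$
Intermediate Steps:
$x{\left(G,P \right)} = 0$
$S{\left(U,t \right)} = 0$
$A{\left(g,T \right)} = \frac{1}{2}$ ($A{\left(g,T \right)} = \frac{1}{2} + \frac{1}{4} \cdot 0 = \frac{1}{2} + 0 = \frac{1}{2}$)
$R{\left(q \right)} = \left(-1 + q\right)^{2}$
$- A{\left(14,-10 \right)} - R{\left(6 \cdot 2 + 2 \right)} = \left(-1\right) \frac{1}{2} - \left(-1 + \left(6 \cdot 2 + 2\right)\right)^{2} = - \frac{1}{2} - \left(-1 + \left(12 + 2\right)\right)^{2} = - \frac{1}{2} - \left(-1 + 14\right)^{2} = - \frac{1}{2} - 13^{2} = - \frac{1}{2} - 169 = - \frac{339}{2}$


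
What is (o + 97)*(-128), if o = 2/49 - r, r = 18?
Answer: -495744/49 ≈ -10117.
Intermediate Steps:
o = -880/49 (o = 2/49 - 1*18 = 2*(1/49) - 18 = 2/49 - 18 = -880/49 ≈ -17.959)
(o + 97)*(-128) = (-880/49 + 97)*(-128) = (3873/49)*(-128) = -495744/49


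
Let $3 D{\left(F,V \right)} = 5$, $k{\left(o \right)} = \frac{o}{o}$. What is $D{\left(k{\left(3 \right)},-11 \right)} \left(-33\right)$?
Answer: $-55$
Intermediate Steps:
$k{\left(o \right)} = 1$
$D{\left(F,V \right)} = \frac{5}{3}$ ($D{\left(F,V \right)} = \frac{1}{3} \cdot 5 = \frac{5}{3}$)
$D{\left(k{\left(3 \right)},-11 \right)} \left(-33\right) = \frac{5}{3} \left(-33\right) = -55$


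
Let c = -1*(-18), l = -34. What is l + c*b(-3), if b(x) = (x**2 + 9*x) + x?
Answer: -412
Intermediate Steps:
c = 18
b(x) = x**2 + 10*x
l + c*b(-3) = -34 + 18*(-3*(10 - 3)) = -34 + 18*(-3*7) = -34 + 18*(-21) = -34 - 378 = -412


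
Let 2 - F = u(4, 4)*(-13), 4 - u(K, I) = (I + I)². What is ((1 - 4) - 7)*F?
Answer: 7780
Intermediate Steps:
u(K, I) = 4 - 4*I² (u(K, I) = 4 - (I + I)² = 4 - (2*I)² = 4 - 4*I²)
F = -778 (F = 2 - (4 - 4*4²)*(-13) = 2 - (4 - 4*16)*(-13) = 2 - (4 - 64)*(-13) = 2 - (-60)*(-13) = 2 - 1*780 = 2 - 780 = -778)
((1 - 4) - 7)*F = ((1 - 4) - 7)*(-778) = (-3 - 7)*(-778) = -10*(-778) = 7780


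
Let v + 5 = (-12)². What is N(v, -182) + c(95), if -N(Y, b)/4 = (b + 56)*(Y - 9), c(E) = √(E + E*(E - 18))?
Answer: 65520 + √7410 ≈ 65606.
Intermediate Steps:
v = 139 (v = -5 + (-12)² = -5 + 144 = 139)
c(E) = √(E + E*(-18 + E))
N(Y, b) = -4*(-9 + Y)*(56 + b) (N(Y, b) = -4*(b + 56)*(Y - 9) = -4*(56 + b)*(-9 + Y) = -4*(-9 + Y)*(56 + b))
N(v, -182) + c(95) = (2016 - 224*139 + 36*(-182) - 4*139*(-182)) + √(95*(-17 + 95)) = (2016 - 31136 - 6552 + 101192) + √(95*78) = 65520 + √7410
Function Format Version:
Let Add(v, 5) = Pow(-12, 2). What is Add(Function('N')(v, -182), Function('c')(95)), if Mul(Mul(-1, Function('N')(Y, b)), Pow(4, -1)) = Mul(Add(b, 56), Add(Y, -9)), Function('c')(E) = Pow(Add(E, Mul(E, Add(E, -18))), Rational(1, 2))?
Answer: Add(65520, Pow(7410, Rational(1, 2))) ≈ 65606.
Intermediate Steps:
v = 139 (v = Add(-5, Pow(-12, 2)) = Add(-5, 144) = 139)
Function('c')(E) = Pow(Add(E, Mul(E, Add(-18, E))), Rational(1, 2))
Function('N')(Y, b) = Mul(-4, Add(-9, Y), Add(56, b)) (Function('N')(Y, b) = Mul(-4, Mul(Add(b, 56), Add(Y, -9))) = Mul(-4, Mul(Add(56, b), Add(-9, Y))) = Mul(-4, Mul(Add(-9, Y), Add(56, b))) = Mul(-4, Add(-9, Y), Add(56, b)))
Add(Function('N')(v, -182), Function('c')(95)) = Add(Add(2016, Mul(-224, 139), Mul(36, -182), Mul(-4, 139, -182)), Pow(Mul(95, Add(-17, 95)), Rational(1, 2))) = Add(Add(2016, -31136, -6552, 101192), Pow(Mul(95, 78), Rational(1, 2))) = Add(65520, Pow(7410, Rational(1, 2)))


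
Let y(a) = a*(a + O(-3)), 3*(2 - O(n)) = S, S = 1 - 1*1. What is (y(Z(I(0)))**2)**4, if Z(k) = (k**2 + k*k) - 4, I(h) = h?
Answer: 16777216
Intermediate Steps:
S = 0 (S = 1 - 1 = 0)
O(n) = 2 (O(n) = 2 - 1/3*0 = 2 + 0 = 2)
Z(k) = -4 + 2*k**2 (Z(k) = (k**2 + k**2) - 4 = 2*k**2 - 4 = -4 + 2*k**2)
y(a) = a*(2 + a) (y(a) = a*(a + 2) = a*(2 + a))
(y(Z(I(0)))**2)**4 = (((-4 + 2*0**2)*(2 + (-4 + 2*0**2)))**2)**4 = (((-4 + 2*0)*(2 + (-4 + 2*0)))**2)**4 = (((-4 + 0)*(2 + (-4 + 0)))**2)**4 = ((-4*(2 - 4))**2)**4 = ((-4*(-2))**2)**4 = (8**2)**4 = 64**4 = 16777216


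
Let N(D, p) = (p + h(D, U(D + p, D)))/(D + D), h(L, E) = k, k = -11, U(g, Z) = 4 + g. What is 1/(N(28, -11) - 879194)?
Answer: -28/24617443 ≈ -1.1374e-6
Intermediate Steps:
h(L, E) = -11
N(D, p) = (-11 + p)/(2*D) (N(D, p) = (p - 11)/(D + D) = (-11 + p)/((2*D)) = (-11 + p)*(1/(2*D)) = (-11 + p)/(2*D))
1/(N(28, -11) - 879194) = 1/((½)*(-11 - 11)/28 - 879194) = 1/((½)*(1/28)*(-22) - 879194) = 1/(-11/28 - 879194) = 1/(-24617443/28) = -28/24617443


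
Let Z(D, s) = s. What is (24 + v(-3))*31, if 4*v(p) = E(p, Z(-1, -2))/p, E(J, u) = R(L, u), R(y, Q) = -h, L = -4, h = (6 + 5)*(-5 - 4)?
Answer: 1953/4 ≈ 488.25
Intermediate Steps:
h = -99 (h = 11*(-9) = -99)
R(y, Q) = 99 (R(y, Q) = -1*(-99) = 99)
E(J, u) = 99
v(p) = 99/(4*p) (v(p) = (99/p)/4 = 99/(4*p))
(24 + v(-3))*31 = (24 + (99/4)/(-3))*31 = (24 + (99/4)*(-1/3))*31 = (24 - 33/4)*31 = (63/4)*31 = 1953/4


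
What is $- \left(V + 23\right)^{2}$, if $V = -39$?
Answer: $-256$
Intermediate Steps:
$- \left(V + 23\right)^{2} = - \left(-39 + 23\right)^{2} = - \left(-16\right)^{2} = \left(-1\right) 256 = -256$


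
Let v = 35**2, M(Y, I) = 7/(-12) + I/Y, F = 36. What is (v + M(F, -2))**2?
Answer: 1942781929/1296 ≈ 1.4991e+6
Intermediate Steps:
M(Y, I) = -7/12 + I/Y (M(Y, I) = 7*(-1/12) + I/Y = -7/12 + I/Y)
v = 1225
(v + M(F, -2))**2 = (1225 + (-7/12 - 2/36))**2 = (1225 + (-7/12 - 2*1/36))**2 = (1225 + (-7/12 - 1/18))**2 = (1225 - 23/36)**2 = (44077/36)**2 = 1942781929/1296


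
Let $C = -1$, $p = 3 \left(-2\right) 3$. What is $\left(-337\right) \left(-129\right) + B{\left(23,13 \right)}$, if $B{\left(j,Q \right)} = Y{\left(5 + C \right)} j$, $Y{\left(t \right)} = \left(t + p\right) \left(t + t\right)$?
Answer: $40897$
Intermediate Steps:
$p = -18$ ($p = \left(-6\right) 3 = -18$)
$Y{\left(t \right)} = 2 t \left(-18 + t\right)$ ($Y{\left(t \right)} = \left(t - 18\right) \left(t + t\right) = \left(-18 + t\right) 2 t = 2 t \left(-18 + t\right)$)
$B{\left(j,Q \right)} = - 112 j$ ($B{\left(j,Q \right)} = 2 \left(5 - 1\right) \left(-18 + \left(5 - 1\right)\right) j = 2 \cdot 4 \left(-18 + 4\right) j = 2 \cdot 4 \left(-14\right) j = - 112 j$)
$\left(-337\right) \left(-129\right) + B{\left(23,13 \right)} = \left(-337\right) \left(-129\right) - 2576 = 43473 - 2576 = 40897$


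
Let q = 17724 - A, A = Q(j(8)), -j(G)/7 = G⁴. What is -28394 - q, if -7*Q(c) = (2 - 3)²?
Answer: -322827/7 ≈ -46118.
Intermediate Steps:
j(G) = -7*G⁴
Q(c) = -⅐ (Q(c) = -(2 - 3)²/7 = -⅐*(-1)² = -⅐*1 = -⅐)
A = -⅐ ≈ -0.14286
q = 124069/7 (q = 17724 - 1*(-⅐) = 17724 + ⅐ = 124069/7 ≈ 17724.)
-28394 - q = -28394 - 1*124069/7 = -28394 - 124069/7 = -322827/7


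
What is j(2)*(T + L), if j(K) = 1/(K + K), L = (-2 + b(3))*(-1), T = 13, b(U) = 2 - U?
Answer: 4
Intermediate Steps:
L = 3 (L = (-2 + (2 - 1*3))*(-1) = (-2 + (2 - 3))*(-1) = (-2 - 1)*(-1) = -3*(-1) = 3)
j(K) = 1/(2*K)
j(2)*(T + L) = ((½)/2)*(13 + 3) = ((½)*(½))*16 = (¼)*16 = 4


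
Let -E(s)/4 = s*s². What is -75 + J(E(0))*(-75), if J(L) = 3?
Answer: -300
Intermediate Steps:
E(s) = -4*s³ (E(s) = -4*s*s² = -4*s³)
-75 + J(E(0))*(-75) = -75 + 3*(-75) = -75 - 225 = -300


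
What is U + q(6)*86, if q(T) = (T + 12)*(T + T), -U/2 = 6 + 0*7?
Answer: 18564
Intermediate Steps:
U = -12 (U = -2*(6 + 0*7) = -2*(6 + 0) = -2*6 = -12)
q(T) = 2*T*(12 + T) (q(T) = (12 + T)*(2*T) = 2*T*(12 + T))
U + q(6)*86 = -12 + (2*6*(12 + 6))*86 = -12 + (2*6*18)*86 = -12 + 216*86 = -12 + 18576 = 18564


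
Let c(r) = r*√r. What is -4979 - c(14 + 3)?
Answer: -4979 - 17*√17 ≈ -5049.1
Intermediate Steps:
c(r) = r^(3/2)
-4979 - c(14 + 3) = -4979 - (14 + 3)^(3/2) = -4979 - 17^(3/2) = -4979 - 17*√17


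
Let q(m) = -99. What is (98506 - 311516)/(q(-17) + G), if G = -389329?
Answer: 106505/194714 ≈ 0.54698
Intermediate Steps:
(98506 - 311516)/(q(-17) + G) = (98506 - 311516)/(-99 - 389329) = -213010/(-389428) = -213010*(-1/389428) = 106505/194714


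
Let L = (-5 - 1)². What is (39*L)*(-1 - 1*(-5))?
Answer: 5616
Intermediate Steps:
L = 36 (L = (-6)² = 36)
(39*L)*(-1 - 1*(-5)) = (39*36)*(-1 - 1*(-5)) = 1404*(-1 + 5) = 1404*4 = 5616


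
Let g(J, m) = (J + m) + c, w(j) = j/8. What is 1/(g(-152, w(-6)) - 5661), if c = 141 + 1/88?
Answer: -88/499201 ≈ -0.00017628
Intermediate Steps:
w(j) = j/8 (w(j) = j*(⅛) = j/8)
c = 12409/88 (c = 141 + 1/88 = 12409/88 ≈ 141.01)
g(J, m) = 12409/88 + J + m (g(J, m) = (J + m) + 12409/88 = 12409/88 + J + m)
1/(g(-152, w(-6)) - 5661) = 1/((12409/88 - 152 + (⅛)*(-6)) - 5661) = 1/((12409/88 - 152 - ¾) - 5661) = 1/(-1033/88 - 5661) = 1/(-499201/88) = -88/499201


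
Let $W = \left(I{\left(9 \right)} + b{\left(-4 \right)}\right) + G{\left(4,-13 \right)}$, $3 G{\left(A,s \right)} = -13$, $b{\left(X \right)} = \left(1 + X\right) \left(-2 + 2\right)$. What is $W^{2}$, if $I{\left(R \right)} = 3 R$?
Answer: $\frac{4624}{9} \approx 513.78$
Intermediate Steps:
$b{\left(X \right)} = 0$ ($b{\left(X \right)} = \left(1 + X\right) 0 = 0$)
$G{\left(A,s \right)} = - \frac{13}{3}$ ($G{\left(A,s \right)} = \frac{1}{3} \left(-13\right) = - \frac{13}{3}$)
$W = \frac{68}{3}$ ($W = \left(3 \cdot 9 + 0\right) - \frac{13}{3} = \left(27 + 0\right) - \frac{13}{3} = 27 - \frac{13}{3} = \frac{68}{3} \approx 22.667$)
$W^{2} = \left(\frac{68}{3}\right)^{2} = \frac{4624}{9}$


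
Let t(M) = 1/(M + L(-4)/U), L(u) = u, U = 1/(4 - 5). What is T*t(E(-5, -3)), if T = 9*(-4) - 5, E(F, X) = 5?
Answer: -41/9 ≈ -4.5556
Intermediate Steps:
U = -1 (U = 1/(-1) = -1)
T = -41 (T = -36 - 5 = -41)
t(M) = 1/(4 + M) (t(M) = 1/(M - 4/(-1)) = 1/(M - 4*(-1)) = 1/(M + 4) = 1/(4 + M))
T*t(E(-5, -3)) = -41/(4 + 5) = -41/9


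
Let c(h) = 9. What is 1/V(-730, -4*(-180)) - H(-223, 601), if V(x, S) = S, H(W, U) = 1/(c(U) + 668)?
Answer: -43/487440 ≈ -8.8216e-5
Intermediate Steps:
H(W, U) = 1/677 (H(W, U) = 1/(9 + 668) = 1/677)
1/V(-730, -4*(-180)) - H(-223, 601) = 1/(-4*(-180)) - 1*1/677 = 1/720 - 1/677 = -43/487440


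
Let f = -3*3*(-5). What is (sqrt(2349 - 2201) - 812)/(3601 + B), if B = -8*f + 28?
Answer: -116/467 + 2*sqrt(37)/3269 ≈ -0.24467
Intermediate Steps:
f = 45 (f = -9*(-5) = 45)
B = -332 (B = -8*45 + 28 = -360 + 28 = -332)
(sqrt(2349 - 2201) - 812)/(3601 + B) = (sqrt(2349 - 2201) - 812)/(3601 - 332) = (sqrt(148) - 812)/3269 = (2*sqrt(37) - 812)*(1/3269) = (-812 + 2*sqrt(37))*(1/3269) = -116/467 + 2*sqrt(37)/3269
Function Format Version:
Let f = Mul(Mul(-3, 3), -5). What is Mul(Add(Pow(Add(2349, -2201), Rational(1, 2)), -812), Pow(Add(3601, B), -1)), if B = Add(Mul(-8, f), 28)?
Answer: Add(Rational(-116, 467), Mul(Rational(2, 3269), Pow(37, Rational(1, 2)))) ≈ -0.24467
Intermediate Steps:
f = 45 (f = Mul(-9, -5) = 45)
B = -332 (B = Add(Mul(-8, 45), 28) = Add(-360, 28) = -332)
Mul(Add(Pow(Add(2349, -2201), Rational(1, 2)), -812), Pow(Add(3601, B), -1)) = Mul(Add(Pow(Add(2349, -2201), Rational(1, 2)), -812), Pow(Add(3601, -332), -1)) = Mul(Add(Pow(148, Rational(1, 2)), -812), Pow(3269, -1)) = Mul(Add(Mul(2, Pow(37, Rational(1, 2))), -812), Rational(1, 3269)) = Mul(Add(-812, Mul(2, Pow(37, Rational(1, 2)))), Rational(1, 3269)) = Add(Rational(-116, 467), Mul(Rational(2, 3269), Pow(37, Rational(1, 2))))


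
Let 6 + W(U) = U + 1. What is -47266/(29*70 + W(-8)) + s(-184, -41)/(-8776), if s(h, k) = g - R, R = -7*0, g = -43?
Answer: -414719685/17701192 ≈ -23.429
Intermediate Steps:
R = 0
W(U) = -5 + U (W(U) = -6 + (U + 1) = -6 + (1 + U) = -5 + U)
s(h, k) = -43 (s(h, k) = -43 - 1*0 = -43 + 0 = -43)
-47266/(29*70 + W(-8)) + s(-184, -41)/(-8776) = -47266/(29*70 + (-5 - 8)) - 43/(-8776) = -47266/(2030 - 13) - 43*(-1/8776) = -47266/2017 + 43/8776 = -414719685/17701192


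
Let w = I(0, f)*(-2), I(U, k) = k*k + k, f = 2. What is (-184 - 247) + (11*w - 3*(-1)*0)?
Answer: -563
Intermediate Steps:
I(U, k) = k + k² (I(U, k) = k² + k = k + k²)
w = -12 (w = (2*(1 + 2))*(-2) = (2*3)*(-2) = 6*(-2) = -12)
(-184 - 247) + (11*w - 3*(-1)*0) = (-184 - 247) + (11*(-12) - 3*(-1)*0) = -431 + (-132 + 3*0) = -431 + (-132 + 0) = -431 - 132 = -563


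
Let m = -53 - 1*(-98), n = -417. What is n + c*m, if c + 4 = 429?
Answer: 18708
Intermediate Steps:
c = 425 (c = -4 + 429 = 425)
m = 45 (m = -53 + 98 = 45)
n + c*m = -417 + 425*45 = -417 + 19125 = 18708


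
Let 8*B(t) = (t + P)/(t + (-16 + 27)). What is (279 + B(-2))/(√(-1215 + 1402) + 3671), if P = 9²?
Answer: 74033057/970275888 - 20167*√187/970275888 ≈ 0.076017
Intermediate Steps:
P = 81
B(t) = (81 + t)/(8*(11 + t)) (B(t) = ((t + 81)/(t + (-16 + 27)))/8 = ((81 + t)/(t + 11))/8 = ((81 + t)/(11 + t))/8 = (81 + t)/(8*(11 + t)))
(279 + B(-2))/(√(-1215 + 1402) + 3671) = (279 + (81 - 2)/(8*(11 - 2)))/(√(-1215 + 1402) + 3671) = (279 + (⅛)*79/9)/(√187 + 3671) = (279 + (⅛)*(⅑)*79)/(3671 + √187) = (279 + 79/72)/(3671 + √187) = 20167/(72*(3671 + √187))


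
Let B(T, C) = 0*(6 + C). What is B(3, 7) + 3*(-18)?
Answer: -54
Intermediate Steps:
B(T, C) = 0
B(3, 7) + 3*(-18) = 0 + 3*(-18) = 0 - 54 = -54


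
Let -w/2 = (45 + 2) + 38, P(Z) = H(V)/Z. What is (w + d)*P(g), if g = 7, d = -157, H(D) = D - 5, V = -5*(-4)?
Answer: -4905/7 ≈ -700.71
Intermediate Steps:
V = 20
H(D) = -5 + D
P(Z) = 15/Z (P(Z) = (-5 + 20)/Z = 15/Z)
w = -170 (w = -2*((45 + 2) + 38) = -2*(47 + 38) = -2*85 = -170)
(w + d)*P(g) = (-170 - 157)*(15/7) = -4905/7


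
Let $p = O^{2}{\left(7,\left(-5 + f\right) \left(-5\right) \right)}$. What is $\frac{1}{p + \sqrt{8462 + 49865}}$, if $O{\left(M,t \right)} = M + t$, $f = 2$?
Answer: $\frac{484}{175929} - \frac{\sqrt{58327}}{175929} \approx 0.0013783$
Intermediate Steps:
$p = 484$ ($p = \left(7 + \left(-5 + 2\right) \left(-5\right)\right)^{2} = \left(7 - -15\right)^{2} = \left(7 + 15\right)^{2} = 22^{2} = 484$)
$\frac{1}{p + \sqrt{8462 + 49865}} = \frac{1}{484 + \sqrt{8462 + 49865}} = \frac{1}{484 + \sqrt{58327}}$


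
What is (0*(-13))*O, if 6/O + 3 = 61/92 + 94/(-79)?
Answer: 0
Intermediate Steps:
O = -43608/25633 (O = 6/(-3 + (61/92 + 94/(-79))) = 6/(-3 + (61*(1/92) + 94*(-1/79))) = 6/(-3 + (61/92 - 94/79)) = 6/(-3 - 3829/7268) = 6/(-25633/7268) = 6*(-7268/25633) = -43608/25633 ≈ -1.7012)
(0*(-13))*O = (0*(-13))*(-43608/25633) = 0*(-43608/25633) = 0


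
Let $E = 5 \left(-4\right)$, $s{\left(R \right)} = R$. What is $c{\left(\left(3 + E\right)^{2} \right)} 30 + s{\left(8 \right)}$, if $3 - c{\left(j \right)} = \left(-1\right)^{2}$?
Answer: $68$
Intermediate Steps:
$E = -20$
$c{\left(j \right)} = 2$ ($c{\left(j \right)} = 3 - \left(-1\right)^{2} = 3 - 1 = 2$)
$c{\left(\left(3 + E\right)^{2} \right)} 30 + s{\left(8 \right)} = 2 \cdot 30 + 8 = 60 + 8 = 68$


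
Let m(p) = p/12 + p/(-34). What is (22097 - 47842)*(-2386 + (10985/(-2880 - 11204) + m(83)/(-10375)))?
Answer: 551710898962397/8978550 ≈ 6.1448e+7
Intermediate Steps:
m(p) = 11*p/204 (m(p) = p*(1/12) + p*(-1/34) = p/12 - p/34 = 11*p/204)
(22097 - 47842)*(-2386 + (10985/(-2880 - 11204) + m(83)/(-10375))) = (22097 - 47842)*(-2386 + (10985/(-2880 - 11204) + ((11/204)*83)/(-10375))) = -25745*(-2386 + (10985/(-14084) + (913/204)*(-1/10375))) = -25745*(-2386 + (10985*(-1/14084) - 11/25500)) = -25745*(-2386 + (-10985/14084 - 11/25500)) = -25745*(-2386 - 35034053/44892750) = -25745*(-107149135553/44892750) = 551710898962397/8978550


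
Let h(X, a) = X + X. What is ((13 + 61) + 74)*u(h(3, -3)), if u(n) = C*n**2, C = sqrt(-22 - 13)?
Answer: 5328*I*sqrt(35) ≈ 31521.0*I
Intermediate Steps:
h(X, a) = 2*X
C = I*sqrt(35) (C = sqrt(-35) = I*sqrt(35) ≈ 5.9161*I)
u(n) = I*sqrt(35)*n**2 (u(n) = (I*sqrt(35))*n**2 = I*sqrt(35)*n**2)
((13 + 61) + 74)*u(h(3, -3)) = ((13 + 61) + 74)*(I*sqrt(35)*(2*3)**2) = (74 + 74)*(I*sqrt(35)*6**2) = 148*(I*sqrt(35)*36) = 148*(36*I*sqrt(35)) = 5328*I*sqrt(35)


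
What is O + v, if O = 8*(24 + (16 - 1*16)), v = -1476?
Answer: -1284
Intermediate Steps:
O = 192 (O = 8*(24 + (16 - 16)) = 8*(24 + 0) = 8*24 = 192)
O + v = 192 - 1476 = -1284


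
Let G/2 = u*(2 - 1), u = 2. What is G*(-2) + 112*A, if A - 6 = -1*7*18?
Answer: -13448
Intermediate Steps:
A = -120 (A = 6 - 1*7*18 = 6 - 7*18 = 6 - 126 = -120)
G = 4 (G = 2*(2*(2 - 1)) = 2*(2*1) = 2*2 = 4)
G*(-2) + 112*A = 4*(-2) + 112*(-120) = -8 - 13440 = -13448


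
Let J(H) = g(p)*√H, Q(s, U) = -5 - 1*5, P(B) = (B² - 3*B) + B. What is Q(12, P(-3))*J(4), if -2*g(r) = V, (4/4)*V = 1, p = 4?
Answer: 10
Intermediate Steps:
V = 1
g(r) = -½ (g(r) = -½*1 = -½)
P(B) = B² - 2*B
Q(s, U) = -10 (Q(s, U) = -5 - 5 = -10)
J(H) = -√H/2
Q(12, P(-3))*J(4) = -(-5)*√4 = -(-5)*2 = -10*(-1) = 10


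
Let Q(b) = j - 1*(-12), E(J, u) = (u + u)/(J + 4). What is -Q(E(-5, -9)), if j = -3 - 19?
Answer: 10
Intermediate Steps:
E(J, u) = 2*u/(4 + J) (E(J, u) = (2*u)/(4 + J) = 2*u/(4 + J))
j = -22
Q(b) = -10 (Q(b) = -22 - 1*(-12) = -22 + 12 = -10)
-Q(E(-5, -9)) = -1*(-10) = 10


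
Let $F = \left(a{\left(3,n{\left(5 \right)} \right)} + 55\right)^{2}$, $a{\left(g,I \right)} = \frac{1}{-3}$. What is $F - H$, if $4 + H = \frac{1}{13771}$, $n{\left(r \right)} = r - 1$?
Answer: $\frac{370880563}{123939} \approx 2992.4$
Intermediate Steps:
$n{\left(r \right)} = -1 + r$
$a{\left(g,I \right)} = - \frac{1}{3}$
$H = - \frac{55083}{13771}$ ($H = -4 + \frac{1}{13771} = - \frac{55083}{13771} \approx -3.9999$)
$F = \frac{26896}{9}$ ($F = \left(- \frac{1}{3} + 55\right)^{2} = \left(\frac{164}{3}\right)^{2} = \frac{26896}{9} \approx 2988.4$)
$F - H = \frac{26896}{9} - - \frac{55083}{13771} = \frac{26896}{9} + \frac{55083}{13771} = \frac{370880563}{123939}$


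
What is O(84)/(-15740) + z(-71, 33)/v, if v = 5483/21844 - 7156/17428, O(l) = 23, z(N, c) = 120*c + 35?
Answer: -1196936912599711/47816498780 ≈ -25032.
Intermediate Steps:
z(N, c) = 35 + 120*c
v = -15189485/95174308 (v = 5483*(1/21844) - 7156*1/17428 = 5483/21844 - 1789/4357 = -15189485/95174308 ≈ -0.15960)
O(84)/(-15740) + z(-71, 33)/v = 23/(-15740) + (35 + 120*33)/(-15189485/95174308) = 23*(-1/15740) + (35 + 3960)*(-95174308/15189485) = -23/15740 + 3995*(-95174308/15189485) = -23/15740 - 76044272092/3037897 = -1196936912599711/47816498780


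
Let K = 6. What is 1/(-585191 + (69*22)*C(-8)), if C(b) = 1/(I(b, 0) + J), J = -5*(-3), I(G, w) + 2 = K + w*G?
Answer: -19/11117111 ≈ -1.7091e-6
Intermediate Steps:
I(G, w) = 4 + G*w (I(G, w) = -2 + (6 + w*G) = -2 + (6 + G*w) = 4 + G*w)
J = 15
C(b) = 1/19 (C(b) = 1/((4 + b*0) + 15) = 1/((4 + 0) + 15) = 1/(4 + 15) = 1/19)
1/(-585191 + (69*22)*C(-8)) = 1/(-585191 + (69*22)*(1/19)) = 1/(-585191 + 1518*(1/19)) = 1/(-585191 + 1518/19) = 1/(-11117111/19) = -19/11117111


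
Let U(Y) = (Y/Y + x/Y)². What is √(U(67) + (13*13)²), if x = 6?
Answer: √128215658/67 ≈ 169.00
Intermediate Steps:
U(Y) = (1 + 6/Y)² (U(Y) = (Y/Y + 6/Y)² = (1 + 6/Y)²)
√(U(67) + (13*13)²) = √((6 + 67)²/67² + (13*13)²) = √((1/4489)*73² + 169²) = √((1/4489)*5329 + 28561) = √(5329/4489 + 28561) = √(128215658/4489) = √128215658/67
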